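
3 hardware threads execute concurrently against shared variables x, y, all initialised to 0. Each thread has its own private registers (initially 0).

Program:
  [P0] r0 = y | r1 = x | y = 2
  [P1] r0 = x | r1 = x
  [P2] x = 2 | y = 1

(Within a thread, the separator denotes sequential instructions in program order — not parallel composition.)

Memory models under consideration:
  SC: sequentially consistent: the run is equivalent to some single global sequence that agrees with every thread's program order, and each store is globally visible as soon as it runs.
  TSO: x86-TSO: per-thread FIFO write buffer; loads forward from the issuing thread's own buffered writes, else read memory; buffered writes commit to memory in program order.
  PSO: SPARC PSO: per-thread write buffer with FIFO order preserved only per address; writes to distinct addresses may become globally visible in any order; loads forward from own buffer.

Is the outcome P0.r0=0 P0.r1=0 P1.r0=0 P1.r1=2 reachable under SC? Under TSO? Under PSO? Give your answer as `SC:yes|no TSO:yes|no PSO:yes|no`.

outcome vector order: (P0.r0,P0.r1,P1.r0,P1.r1)
SC: 9 outcomes — {0000; 0002; 0022; 0200; 0202; 0222; 1200; 1202; 1222}
TSO: 9 outcomes — {0000; 0002; 0022; 0200; 0202; 0222; 1200; 1202; 1222}
PSO: 12 outcomes — {0000; 0002; 0022; 0200; 0202; 0222; 1000; 1002; 1022; 1200; 1202; 1222}
target 0002 ∈ {SC,TSO,PSO}

SC:yes TSO:yes PSO:yes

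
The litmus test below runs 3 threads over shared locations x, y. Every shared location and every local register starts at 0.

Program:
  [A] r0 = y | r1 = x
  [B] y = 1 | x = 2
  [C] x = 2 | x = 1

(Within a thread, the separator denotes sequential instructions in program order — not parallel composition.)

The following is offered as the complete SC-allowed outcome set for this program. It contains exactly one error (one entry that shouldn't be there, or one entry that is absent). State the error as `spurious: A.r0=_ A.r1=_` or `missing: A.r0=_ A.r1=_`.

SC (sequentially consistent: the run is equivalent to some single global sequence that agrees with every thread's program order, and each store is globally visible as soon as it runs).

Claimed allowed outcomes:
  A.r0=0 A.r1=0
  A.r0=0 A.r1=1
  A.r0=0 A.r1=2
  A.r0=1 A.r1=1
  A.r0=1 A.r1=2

outcome vector order: (A.r0,A.r1)
under SC → 00, 01, 02, 10, 11, 12
SC∖claimed = {10}

missing: A.r0=1 A.r1=0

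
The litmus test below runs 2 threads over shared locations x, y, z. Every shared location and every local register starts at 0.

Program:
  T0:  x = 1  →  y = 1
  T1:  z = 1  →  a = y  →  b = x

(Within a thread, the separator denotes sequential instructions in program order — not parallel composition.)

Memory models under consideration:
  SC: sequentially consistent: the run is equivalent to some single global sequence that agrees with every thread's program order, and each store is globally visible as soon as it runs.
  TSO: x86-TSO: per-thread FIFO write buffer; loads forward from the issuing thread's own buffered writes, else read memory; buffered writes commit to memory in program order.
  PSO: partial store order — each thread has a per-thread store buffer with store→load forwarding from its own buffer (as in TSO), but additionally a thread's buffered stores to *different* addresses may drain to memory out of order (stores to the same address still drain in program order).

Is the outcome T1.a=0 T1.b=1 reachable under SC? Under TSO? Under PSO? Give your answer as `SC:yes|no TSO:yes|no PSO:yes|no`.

outcome vector order: (T1.a,T1.b)
under SC → <0 0>; <0 1>; <1 1>
under TSO → <0 0>; <0 1>; <1 1>
under PSO → <0 0>; <0 1>; <1 0>; <1 1>
target <0 1> ∈ {SC,TSO,PSO}

SC:yes TSO:yes PSO:yes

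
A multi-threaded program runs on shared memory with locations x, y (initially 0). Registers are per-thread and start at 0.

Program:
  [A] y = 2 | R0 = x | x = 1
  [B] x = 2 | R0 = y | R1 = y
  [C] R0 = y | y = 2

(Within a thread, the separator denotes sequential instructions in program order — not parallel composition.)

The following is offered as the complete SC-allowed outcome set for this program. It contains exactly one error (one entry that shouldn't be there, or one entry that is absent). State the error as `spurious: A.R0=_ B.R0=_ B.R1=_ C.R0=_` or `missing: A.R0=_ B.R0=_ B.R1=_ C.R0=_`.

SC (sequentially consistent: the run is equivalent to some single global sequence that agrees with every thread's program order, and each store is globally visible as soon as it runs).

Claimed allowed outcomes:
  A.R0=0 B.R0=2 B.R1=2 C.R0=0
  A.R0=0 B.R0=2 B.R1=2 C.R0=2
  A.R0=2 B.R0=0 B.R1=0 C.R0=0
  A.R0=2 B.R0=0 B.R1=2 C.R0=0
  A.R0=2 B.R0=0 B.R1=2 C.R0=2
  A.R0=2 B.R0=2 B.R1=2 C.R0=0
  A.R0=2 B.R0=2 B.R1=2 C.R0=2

missing: A.R0=2 B.R0=0 B.R1=0 C.R0=2

outcome vector order: (A.R0,B.R0,B.R1,C.R0)
SC (8): (0,2,2,0); (0,2,2,2); (2,0,0,0); (2,0,0,2); (2,0,2,0); (2,0,2,2); (2,2,2,0); (2,2,2,2)
SC∖claimed = {(2,0,0,2)}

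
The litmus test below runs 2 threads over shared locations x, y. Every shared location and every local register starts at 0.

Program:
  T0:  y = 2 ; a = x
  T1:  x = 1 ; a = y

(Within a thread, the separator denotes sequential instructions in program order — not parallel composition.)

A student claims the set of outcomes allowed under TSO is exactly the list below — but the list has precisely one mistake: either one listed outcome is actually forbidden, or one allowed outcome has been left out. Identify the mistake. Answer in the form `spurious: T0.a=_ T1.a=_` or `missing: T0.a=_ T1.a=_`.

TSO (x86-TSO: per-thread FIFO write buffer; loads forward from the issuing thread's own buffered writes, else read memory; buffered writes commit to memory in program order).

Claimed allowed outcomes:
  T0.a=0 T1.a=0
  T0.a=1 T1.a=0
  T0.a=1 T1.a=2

missing: T0.a=0 T1.a=2

outcome vector order: (T0.a,T1.a)
TSO: 4 outcomes — {0/0 0/2 1/0 1/2}
TSO∖claimed = {0/2}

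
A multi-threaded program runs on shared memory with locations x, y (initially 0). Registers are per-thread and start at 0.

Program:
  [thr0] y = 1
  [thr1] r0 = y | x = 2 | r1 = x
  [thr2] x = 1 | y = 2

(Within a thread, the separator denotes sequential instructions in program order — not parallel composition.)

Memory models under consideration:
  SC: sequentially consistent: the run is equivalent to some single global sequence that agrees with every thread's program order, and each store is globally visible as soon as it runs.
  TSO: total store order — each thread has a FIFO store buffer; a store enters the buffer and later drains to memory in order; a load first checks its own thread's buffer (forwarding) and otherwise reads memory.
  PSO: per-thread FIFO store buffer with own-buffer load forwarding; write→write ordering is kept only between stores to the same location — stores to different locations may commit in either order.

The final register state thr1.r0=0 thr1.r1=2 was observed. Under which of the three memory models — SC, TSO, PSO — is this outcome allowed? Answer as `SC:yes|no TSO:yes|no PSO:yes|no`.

SC:yes TSO:yes PSO:yes

outcome vector order: (thr1.r0,thr1.r1)
under SC → 0/1, 0/2, 1/1, 1/2, 2/2
under TSO → 0/1, 0/2, 1/1, 1/2, 2/2
under PSO → 0/1, 0/2, 1/1, 1/2, 2/1, 2/2
target 0/2 ∈ {SC,TSO,PSO}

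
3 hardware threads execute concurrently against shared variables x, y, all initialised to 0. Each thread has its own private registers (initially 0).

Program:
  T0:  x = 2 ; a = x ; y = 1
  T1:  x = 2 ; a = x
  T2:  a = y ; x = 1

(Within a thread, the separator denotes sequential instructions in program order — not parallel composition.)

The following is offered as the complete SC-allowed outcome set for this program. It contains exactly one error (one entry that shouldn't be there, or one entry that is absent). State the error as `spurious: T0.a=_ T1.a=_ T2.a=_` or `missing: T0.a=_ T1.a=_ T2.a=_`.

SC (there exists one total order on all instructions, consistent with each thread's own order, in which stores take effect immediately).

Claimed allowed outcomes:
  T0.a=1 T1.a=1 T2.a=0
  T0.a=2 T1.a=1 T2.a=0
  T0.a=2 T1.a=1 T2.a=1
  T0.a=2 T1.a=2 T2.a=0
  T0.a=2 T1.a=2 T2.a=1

missing: T0.a=1 T1.a=2 T2.a=0

outcome vector order: (T0.a,T1.a,T2.a)
SC: 6 outcomes — {110 120 210 211 220 221}
SC∖claimed = {120}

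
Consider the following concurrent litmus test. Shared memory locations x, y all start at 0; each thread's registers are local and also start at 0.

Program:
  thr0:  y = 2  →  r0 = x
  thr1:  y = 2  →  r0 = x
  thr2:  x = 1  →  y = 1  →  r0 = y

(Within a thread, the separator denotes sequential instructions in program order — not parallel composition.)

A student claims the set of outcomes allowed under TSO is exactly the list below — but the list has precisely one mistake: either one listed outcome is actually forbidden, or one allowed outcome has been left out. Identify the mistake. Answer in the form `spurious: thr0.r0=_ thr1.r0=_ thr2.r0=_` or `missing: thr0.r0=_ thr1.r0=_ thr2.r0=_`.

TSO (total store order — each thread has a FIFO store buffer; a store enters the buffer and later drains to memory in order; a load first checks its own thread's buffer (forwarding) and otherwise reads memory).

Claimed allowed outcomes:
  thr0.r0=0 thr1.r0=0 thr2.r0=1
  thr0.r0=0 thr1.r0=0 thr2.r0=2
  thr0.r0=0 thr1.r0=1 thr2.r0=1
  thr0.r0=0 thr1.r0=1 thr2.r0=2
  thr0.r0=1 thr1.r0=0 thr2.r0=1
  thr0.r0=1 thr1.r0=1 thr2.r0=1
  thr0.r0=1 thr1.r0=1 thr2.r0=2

missing: thr0.r0=1 thr1.r0=0 thr2.r0=2

outcome vector order: (thr0.r0,thr1.r0,thr2.r0)
TSO: 8 outcomes — {0/0/1; 0/0/2; 0/1/1; 0/1/2; 1/0/1; 1/0/2; 1/1/1; 1/1/2}
TSO∖claimed = {1/0/2}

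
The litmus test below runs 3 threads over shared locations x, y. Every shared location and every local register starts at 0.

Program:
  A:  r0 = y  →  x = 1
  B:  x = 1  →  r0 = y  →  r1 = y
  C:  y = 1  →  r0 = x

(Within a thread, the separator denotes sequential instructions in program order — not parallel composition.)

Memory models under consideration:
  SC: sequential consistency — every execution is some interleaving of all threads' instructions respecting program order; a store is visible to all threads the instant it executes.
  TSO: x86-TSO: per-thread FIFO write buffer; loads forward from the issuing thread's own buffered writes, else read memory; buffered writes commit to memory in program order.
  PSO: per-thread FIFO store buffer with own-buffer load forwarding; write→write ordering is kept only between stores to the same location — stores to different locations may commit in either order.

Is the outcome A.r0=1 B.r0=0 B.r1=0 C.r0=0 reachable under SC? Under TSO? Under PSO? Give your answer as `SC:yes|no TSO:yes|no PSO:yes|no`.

SC:no TSO:yes PSO:yes

outcome vector order: (A.r0,B.r0,B.r1,C.r0)
SC (8): <0 0 0 1> <0 0 1 1> <0 1 1 0> <0 1 1 1> <1 0 0 1> <1 0 1 1> <1 1 1 0> <1 1 1 1>
TSO (12): <0 0 0 0> <0 0 0 1> <0 0 1 0> <0 0 1 1> <0 1 1 0> <0 1 1 1> <1 0 0 0> <1 0 0 1> <1 0 1 0> <1 0 1 1> <1 1 1 0> <1 1 1 1>
PSO (12): <0 0 0 0> <0 0 0 1> <0 0 1 0> <0 0 1 1> <0 1 1 0> <0 1 1 1> <1 0 0 0> <1 0 0 1> <1 0 1 0> <1 0 1 1> <1 1 1 0> <1 1 1 1>
target <1 0 0 0> ∈ {TSO,PSO}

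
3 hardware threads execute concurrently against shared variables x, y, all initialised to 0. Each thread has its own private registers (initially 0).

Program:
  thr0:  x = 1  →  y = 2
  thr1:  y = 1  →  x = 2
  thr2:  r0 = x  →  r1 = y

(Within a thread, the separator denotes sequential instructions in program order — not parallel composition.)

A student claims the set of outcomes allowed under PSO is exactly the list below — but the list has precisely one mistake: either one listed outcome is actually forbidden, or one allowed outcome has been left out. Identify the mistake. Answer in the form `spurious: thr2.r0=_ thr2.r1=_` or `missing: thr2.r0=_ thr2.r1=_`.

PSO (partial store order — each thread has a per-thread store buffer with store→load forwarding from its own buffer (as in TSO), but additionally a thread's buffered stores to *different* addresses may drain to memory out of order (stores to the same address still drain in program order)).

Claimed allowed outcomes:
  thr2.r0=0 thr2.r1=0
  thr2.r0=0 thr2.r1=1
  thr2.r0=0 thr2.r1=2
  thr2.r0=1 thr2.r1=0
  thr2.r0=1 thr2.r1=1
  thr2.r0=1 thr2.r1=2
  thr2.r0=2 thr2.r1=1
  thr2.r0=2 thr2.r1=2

outcome vector order: (thr2.r0,thr2.r1)
[PSO] allowed = {0/0, 0/1, 0/2, 1/0, 1/1, 1/2, 2/0, 2/1, 2/2}
PSO∖claimed = {2/0}

missing: thr2.r0=2 thr2.r1=0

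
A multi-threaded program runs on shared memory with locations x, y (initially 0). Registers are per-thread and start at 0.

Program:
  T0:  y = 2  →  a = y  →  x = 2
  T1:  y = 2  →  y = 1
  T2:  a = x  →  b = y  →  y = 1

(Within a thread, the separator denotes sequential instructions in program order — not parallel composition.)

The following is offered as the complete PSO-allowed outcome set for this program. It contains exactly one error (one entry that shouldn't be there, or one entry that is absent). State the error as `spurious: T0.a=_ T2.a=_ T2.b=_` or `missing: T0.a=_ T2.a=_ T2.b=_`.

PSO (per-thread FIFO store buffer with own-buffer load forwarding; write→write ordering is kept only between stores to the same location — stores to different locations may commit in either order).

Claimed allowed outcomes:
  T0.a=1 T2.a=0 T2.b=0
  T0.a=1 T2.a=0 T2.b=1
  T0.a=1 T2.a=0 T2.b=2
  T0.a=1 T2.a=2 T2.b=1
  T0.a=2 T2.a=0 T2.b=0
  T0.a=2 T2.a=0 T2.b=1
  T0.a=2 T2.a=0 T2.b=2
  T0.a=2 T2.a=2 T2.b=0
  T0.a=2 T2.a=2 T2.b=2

outcome vector order: (T0.a,T2.a,T2.b)
[PSO] allowed = {(1,0,0), (1,0,1), (1,0,2), (1,2,1), (2,0,0), (2,0,1), (2,0,2), (2,2,0), (2,2,1), (2,2,2)}
PSO∖claimed = {(2,2,1)}

missing: T0.a=2 T2.a=2 T2.b=1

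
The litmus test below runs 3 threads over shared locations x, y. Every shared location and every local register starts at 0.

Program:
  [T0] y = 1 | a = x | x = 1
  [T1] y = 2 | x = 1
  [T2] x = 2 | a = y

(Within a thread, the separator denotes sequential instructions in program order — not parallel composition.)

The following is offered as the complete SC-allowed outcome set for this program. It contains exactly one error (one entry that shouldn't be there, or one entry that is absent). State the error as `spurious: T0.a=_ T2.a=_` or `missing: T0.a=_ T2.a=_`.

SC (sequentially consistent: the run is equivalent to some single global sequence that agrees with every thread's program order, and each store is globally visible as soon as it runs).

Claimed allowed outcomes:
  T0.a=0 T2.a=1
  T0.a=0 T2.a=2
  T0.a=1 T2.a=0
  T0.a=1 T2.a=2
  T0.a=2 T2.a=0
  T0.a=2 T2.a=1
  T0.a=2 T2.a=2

missing: T0.a=1 T2.a=1

outcome vector order: (T0.a,T2.a)
under SC → 0/1, 0/2, 1/0, 1/1, 1/2, 2/0, 2/1, 2/2
SC∖claimed = {1/1}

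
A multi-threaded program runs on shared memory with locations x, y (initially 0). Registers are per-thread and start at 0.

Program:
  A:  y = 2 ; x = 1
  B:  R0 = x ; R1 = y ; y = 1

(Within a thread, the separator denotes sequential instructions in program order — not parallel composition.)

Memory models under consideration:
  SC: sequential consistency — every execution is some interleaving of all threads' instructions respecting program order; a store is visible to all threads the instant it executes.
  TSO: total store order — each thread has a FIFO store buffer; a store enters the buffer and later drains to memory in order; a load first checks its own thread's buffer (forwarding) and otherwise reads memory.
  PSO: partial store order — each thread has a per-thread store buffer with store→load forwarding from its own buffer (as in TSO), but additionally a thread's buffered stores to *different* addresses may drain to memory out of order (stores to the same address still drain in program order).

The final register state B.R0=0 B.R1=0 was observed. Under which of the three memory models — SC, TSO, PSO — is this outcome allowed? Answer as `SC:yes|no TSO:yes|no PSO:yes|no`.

SC:yes TSO:yes PSO:yes

outcome vector order: (B.R0,B.R1)
[SC] allowed = {(0,0); (0,2); (1,2)}
[TSO] allowed = {(0,0); (0,2); (1,2)}
[PSO] allowed = {(0,0); (0,2); (1,0); (1,2)}
target (0,0) ∈ {SC,TSO,PSO}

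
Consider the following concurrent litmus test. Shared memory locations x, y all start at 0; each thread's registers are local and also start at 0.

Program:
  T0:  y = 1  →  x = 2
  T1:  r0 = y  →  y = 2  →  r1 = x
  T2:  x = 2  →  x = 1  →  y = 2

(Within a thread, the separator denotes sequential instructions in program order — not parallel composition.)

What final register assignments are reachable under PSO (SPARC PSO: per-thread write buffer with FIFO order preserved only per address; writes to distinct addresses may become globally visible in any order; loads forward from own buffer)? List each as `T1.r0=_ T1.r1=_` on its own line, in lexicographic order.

outcome vector order: (T1.r0,T1.r1)
|PSO outcomes| = 9

T1.r0=0 T1.r1=0
T1.r0=0 T1.r1=1
T1.r0=0 T1.r1=2
T1.r0=1 T1.r1=0
T1.r0=1 T1.r1=1
T1.r0=1 T1.r1=2
T1.r0=2 T1.r1=0
T1.r0=2 T1.r1=1
T1.r0=2 T1.r1=2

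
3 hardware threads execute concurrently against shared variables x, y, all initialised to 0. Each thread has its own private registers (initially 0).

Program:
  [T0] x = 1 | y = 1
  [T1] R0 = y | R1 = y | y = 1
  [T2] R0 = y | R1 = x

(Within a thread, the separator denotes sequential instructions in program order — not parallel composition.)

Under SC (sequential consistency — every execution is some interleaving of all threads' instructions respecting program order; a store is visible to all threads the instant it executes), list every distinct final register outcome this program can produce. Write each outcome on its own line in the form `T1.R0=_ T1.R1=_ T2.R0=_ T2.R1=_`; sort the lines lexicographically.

T1.R0=0 T1.R1=0 T2.R0=0 T2.R1=0
T1.R0=0 T1.R1=0 T2.R0=0 T2.R1=1
T1.R0=0 T1.R1=0 T2.R0=1 T2.R1=0
T1.R0=0 T1.R1=0 T2.R0=1 T2.R1=1
T1.R0=0 T1.R1=1 T2.R0=0 T2.R1=0
T1.R0=0 T1.R1=1 T2.R0=0 T2.R1=1
T1.R0=0 T1.R1=1 T2.R0=1 T2.R1=1
T1.R0=1 T1.R1=1 T2.R0=0 T2.R1=0
T1.R0=1 T1.R1=1 T2.R0=0 T2.R1=1
T1.R0=1 T1.R1=1 T2.R0=1 T2.R1=1

outcome vector order: (T1.R0,T1.R1,T2.R0,T2.R1)
|SC outcomes| = 10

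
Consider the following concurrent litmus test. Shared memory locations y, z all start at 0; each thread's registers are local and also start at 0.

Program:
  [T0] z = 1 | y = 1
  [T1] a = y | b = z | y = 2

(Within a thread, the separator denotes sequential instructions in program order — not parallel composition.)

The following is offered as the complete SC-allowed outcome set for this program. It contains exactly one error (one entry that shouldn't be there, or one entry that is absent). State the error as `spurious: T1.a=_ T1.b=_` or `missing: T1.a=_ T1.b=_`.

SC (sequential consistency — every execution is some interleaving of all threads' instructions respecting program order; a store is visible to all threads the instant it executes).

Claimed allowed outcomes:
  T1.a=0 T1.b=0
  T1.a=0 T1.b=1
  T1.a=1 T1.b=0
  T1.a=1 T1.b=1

outcome vector order: (T1.a,T1.b)
[SC] allowed = {0/0 0/1 1/1}
claimed∖SC = {1/0}

spurious: T1.a=1 T1.b=0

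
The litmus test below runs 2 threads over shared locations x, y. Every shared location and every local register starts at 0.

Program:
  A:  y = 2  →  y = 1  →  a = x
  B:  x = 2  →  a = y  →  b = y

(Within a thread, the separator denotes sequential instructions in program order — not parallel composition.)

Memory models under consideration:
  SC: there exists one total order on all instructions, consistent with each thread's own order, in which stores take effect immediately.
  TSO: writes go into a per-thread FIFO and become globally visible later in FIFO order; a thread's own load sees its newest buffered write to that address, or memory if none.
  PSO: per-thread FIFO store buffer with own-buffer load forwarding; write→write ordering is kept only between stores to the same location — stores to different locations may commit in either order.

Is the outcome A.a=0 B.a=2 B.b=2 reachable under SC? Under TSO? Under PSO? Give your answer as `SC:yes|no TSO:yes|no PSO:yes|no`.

SC:no TSO:yes PSO:yes

outcome vector order: (A.a,B.a,B.b)
SC: 7 outcomes — {011, 200, 201, 202, 211, 221, 222}
TSO: 12 outcomes — {000, 001, 002, 011, 021, 022, 200, 201, 202, 211, 221, 222}
PSO: 12 outcomes — {000, 001, 002, 011, 021, 022, 200, 201, 202, 211, 221, 222}
target 022 ∈ {TSO,PSO}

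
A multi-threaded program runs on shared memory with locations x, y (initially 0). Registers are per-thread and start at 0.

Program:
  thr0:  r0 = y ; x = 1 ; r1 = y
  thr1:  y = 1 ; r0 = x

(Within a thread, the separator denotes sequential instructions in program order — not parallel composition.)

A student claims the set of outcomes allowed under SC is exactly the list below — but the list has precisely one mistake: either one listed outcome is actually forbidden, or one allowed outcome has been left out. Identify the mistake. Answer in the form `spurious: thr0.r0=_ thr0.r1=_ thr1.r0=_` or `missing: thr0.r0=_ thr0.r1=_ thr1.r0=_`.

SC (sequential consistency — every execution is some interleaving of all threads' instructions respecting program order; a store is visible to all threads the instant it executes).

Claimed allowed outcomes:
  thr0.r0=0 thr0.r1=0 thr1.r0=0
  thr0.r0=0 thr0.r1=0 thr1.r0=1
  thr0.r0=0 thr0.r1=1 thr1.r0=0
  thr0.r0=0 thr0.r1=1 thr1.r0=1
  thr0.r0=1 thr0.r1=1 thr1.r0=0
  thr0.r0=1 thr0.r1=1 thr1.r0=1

spurious: thr0.r0=0 thr0.r1=0 thr1.r0=0

outcome vector order: (thr0.r0,thr0.r1,thr1.r0)
SC (5): 0/0/1 0/1/0 0/1/1 1/1/0 1/1/1
claimed∖SC = {0/0/0}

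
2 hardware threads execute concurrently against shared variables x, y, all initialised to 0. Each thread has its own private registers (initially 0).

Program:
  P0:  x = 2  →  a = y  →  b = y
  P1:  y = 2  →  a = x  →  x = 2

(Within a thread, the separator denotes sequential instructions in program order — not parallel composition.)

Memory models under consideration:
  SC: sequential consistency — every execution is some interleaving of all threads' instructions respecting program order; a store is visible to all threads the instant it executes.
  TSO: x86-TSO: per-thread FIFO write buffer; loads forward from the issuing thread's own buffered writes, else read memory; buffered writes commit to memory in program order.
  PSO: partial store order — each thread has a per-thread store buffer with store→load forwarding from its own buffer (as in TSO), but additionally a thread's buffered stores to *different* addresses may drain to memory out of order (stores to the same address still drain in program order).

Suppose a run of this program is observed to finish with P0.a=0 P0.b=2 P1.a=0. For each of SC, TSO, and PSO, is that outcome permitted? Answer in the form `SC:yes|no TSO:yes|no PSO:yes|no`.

outcome vector order: (P0.a,P0.b,P1.a)
SC: 4 outcomes — {0/0/2, 0/2/2, 2/2/0, 2/2/2}
TSO: 6 outcomes — {0/0/0, 0/0/2, 0/2/0, 0/2/2, 2/2/0, 2/2/2}
PSO: 6 outcomes — {0/0/0, 0/0/2, 0/2/0, 0/2/2, 2/2/0, 2/2/2}
target 0/2/0 ∈ {TSO,PSO}

SC:no TSO:yes PSO:yes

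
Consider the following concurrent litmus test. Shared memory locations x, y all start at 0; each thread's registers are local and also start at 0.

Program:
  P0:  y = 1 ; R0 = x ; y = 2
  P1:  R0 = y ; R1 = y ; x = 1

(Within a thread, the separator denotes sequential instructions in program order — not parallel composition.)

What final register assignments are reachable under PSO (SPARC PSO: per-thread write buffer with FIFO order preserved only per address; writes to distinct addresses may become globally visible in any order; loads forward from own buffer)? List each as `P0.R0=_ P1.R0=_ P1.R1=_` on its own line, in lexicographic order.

outcome vector order: (P0.R0,P1.R0,P1.R1)
|PSO outcomes| = 9

P0.R0=0 P1.R0=0 P1.R1=0
P0.R0=0 P1.R0=0 P1.R1=1
P0.R0=0 P1.R0=0 P1.R1=2
P0.R0=0 P1.R0=1 P1.R1=1
P0.R0=0 P1.R0=1 P1.R1=2
P0.R0=0 P1.R0=2 P1.R1=2
P0.R0=1 P1.R0=0 P1.R1=0
P0.R0=1 P1.R0=0 P1.R1=1
P0.R0=1 P1.R0=1 P1.R1=1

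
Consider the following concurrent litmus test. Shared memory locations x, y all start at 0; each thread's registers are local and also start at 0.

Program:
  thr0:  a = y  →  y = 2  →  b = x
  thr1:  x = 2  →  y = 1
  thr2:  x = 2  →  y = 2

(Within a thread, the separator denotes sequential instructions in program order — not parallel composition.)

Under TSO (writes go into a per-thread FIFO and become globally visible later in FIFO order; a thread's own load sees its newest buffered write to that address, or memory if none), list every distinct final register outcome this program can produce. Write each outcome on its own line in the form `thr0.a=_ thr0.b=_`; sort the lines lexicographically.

thr0.a=0 thr0.b=0
thr0.a=0 thr0.b=2
thr0.a=1 thr0.b=2
thr0.a=2 thr0.b=2

outcome vector order: (thr0.a,thr0.b)
|TSO outcomes| = 4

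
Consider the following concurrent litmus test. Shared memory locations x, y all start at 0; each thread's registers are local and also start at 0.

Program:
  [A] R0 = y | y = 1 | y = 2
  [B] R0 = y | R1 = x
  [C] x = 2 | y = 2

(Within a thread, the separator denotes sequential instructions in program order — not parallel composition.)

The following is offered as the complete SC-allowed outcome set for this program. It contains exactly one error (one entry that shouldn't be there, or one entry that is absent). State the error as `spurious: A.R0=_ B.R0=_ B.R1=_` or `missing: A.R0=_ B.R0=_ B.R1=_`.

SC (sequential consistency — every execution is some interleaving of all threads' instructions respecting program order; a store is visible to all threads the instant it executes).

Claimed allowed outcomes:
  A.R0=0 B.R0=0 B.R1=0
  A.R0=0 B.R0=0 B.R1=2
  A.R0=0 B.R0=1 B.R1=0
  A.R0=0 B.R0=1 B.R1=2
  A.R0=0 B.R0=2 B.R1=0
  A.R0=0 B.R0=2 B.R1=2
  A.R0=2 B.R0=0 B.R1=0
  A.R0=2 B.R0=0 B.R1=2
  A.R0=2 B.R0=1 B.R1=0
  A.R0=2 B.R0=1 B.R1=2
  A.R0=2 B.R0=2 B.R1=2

spurious: A.R0=2 B.R0=1 B.R1=0

outcome vector order: (A.R0,B.R0,B.R1)
SC: 10 outcomes — {(0,0,0), (0,0,2), (0,1,0), (0,1,2), (0,2,0), (0,2,2), (2,0,0), (2,0,2), (2,1,2), (2,2,2)}
claimed∖SC = {(2,1,0)}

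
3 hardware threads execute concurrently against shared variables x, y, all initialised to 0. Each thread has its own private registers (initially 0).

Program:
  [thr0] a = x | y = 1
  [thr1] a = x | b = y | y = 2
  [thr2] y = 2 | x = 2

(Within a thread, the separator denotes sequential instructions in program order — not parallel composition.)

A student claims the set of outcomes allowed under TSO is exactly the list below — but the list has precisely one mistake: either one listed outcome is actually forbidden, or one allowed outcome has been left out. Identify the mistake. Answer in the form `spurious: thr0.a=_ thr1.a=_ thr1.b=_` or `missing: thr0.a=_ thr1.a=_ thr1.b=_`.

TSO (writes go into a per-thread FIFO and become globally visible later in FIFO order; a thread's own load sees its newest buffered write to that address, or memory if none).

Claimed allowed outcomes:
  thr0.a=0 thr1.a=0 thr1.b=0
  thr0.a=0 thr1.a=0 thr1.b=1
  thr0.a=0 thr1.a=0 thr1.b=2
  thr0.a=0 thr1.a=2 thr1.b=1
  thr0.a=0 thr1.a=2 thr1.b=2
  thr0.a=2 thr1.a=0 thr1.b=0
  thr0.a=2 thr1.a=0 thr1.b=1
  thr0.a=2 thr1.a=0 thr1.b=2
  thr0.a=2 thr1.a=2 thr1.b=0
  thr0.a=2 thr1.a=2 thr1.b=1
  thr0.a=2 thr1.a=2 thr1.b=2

outcome vector order: (thr0.a,thr1.a,thr1.b)
TSO (10): 000 001 002 021 022 200 201 202 221 222
claimed∖TSO = {220}

spurious: thr0.a=2 thr1.a=2 thr1.b=0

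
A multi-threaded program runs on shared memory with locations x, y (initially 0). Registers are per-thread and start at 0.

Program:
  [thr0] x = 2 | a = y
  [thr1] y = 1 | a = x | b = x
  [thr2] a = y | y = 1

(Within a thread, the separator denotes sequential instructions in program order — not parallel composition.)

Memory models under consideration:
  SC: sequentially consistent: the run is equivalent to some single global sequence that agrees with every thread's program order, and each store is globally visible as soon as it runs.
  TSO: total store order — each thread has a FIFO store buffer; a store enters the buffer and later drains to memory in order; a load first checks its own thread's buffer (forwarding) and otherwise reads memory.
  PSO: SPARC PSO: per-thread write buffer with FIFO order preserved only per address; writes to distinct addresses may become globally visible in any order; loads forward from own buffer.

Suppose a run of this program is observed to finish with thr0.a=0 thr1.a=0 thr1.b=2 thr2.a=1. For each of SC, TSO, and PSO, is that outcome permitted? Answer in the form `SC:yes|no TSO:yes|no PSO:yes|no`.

outcome vector order: (thr0.a,thr1.a,thr1.b,thr2.a)
SC (8): 0/2/2/0, 0/2/2/1, 1/0/0/0, 1/0/0/1, 1/0/2/0, 1/0/2/1, 1/2/2/0, 1/2/2/1
TSO (12): 0/0/0/0, 0/0/0/1, 0/0/2/0, 0/0/2/1, 0/2/2/0, 0/2/2/1, 1/0/0/0, 1/0/0/1, 1/0/2/0, 1/0/2/1, 1/2/2/0, 1/2/2/1
PSO (12): 0/0/0/0, 0/0/0/1, 0/0/2/0, 0/0/2/1, 0/2/2/0, 0/2/2/1, 1/0/0/0, 1/0/0/1, 1/0/2/0, 1/0/2/1, 1/2/2/0, 1/2/2/1
target 0/0/2/1 ∈ {TSO,PSO}

SC:no TSO:yes PSO:yes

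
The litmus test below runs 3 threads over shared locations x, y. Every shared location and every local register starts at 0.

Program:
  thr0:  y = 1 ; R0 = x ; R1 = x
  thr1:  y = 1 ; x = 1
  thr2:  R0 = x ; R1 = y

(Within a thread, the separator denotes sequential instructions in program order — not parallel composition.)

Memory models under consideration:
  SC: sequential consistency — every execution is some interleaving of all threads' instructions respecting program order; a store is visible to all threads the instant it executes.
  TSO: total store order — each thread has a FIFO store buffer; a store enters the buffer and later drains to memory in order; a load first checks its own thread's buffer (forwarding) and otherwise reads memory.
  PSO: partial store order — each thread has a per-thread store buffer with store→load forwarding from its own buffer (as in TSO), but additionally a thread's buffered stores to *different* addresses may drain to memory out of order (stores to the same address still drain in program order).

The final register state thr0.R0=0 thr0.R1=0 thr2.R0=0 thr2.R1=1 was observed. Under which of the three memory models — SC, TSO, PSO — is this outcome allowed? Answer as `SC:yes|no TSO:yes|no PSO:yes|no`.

SC:yes TSO:yes PSO:yes

outcome vector order: (thr0.R0,thr0.R1,thr2.R0,thr2.R1)
SC (9): <0 0 0 0>; <0 0 0 1>; <0 0 1 1>; <0 1 0 0>; <0 1 0 1>; <0 1 1 1>; <1 1 0 0>; <1 1 0 1>; <1 1 1 1>
TSO (9): <0 0 0 0>; <0 0 0 1>; <0 0 1 1>; <0 1 0 0>; <0 1 0 1>; <0 1 1 1>; <1 1 0 0>; <1 1 0 1>; <1 1 1 1>
PSO (12): <0 0 0 0>; <0 0 0 1>; <0 0 1 0>; <0 0 1 1>; <0 1 0 0>; <0 1 0 1>; <0 1 1 0>; <0 1 1 1>; <1 1 0 0>; <1 1 0 1>; <1 1 1 0>; <1 1 1 1>
target <0 0 0 1> ∈ {SC,TSO,PSO}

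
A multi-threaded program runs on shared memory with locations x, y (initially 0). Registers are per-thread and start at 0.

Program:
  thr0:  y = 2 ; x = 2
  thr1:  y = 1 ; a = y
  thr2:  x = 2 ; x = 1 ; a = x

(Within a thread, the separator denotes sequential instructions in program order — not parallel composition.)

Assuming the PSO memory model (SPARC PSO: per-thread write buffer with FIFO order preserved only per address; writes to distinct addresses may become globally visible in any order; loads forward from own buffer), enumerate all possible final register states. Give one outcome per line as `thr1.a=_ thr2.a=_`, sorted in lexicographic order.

outcome vector order: (thr1.a,thr2.a)
|PSO outcomes| = 4

thr1.a=1 thr2.a=1
thr1.a=1 thr2.a=2
thr1.a=2 thr2.a=1
thr1.a=2 thr2.a=2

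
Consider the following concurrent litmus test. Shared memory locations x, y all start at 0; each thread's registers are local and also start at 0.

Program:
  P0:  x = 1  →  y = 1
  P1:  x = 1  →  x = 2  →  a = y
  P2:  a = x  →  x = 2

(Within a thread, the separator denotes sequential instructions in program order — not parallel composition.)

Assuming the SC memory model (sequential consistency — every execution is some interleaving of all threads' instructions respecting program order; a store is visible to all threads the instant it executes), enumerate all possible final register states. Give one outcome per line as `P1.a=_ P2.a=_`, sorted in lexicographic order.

P1.a=0 P2.a=0
P1.a=0 P2.a=1
P1.a=0 P2.a=2
P1.a=1 P2.a=0
P1.a=1 P2.a=1
P1.a=1 P2.a=2

outcome vector order: (P1.a,P2.a)
|SC outcomes| = 6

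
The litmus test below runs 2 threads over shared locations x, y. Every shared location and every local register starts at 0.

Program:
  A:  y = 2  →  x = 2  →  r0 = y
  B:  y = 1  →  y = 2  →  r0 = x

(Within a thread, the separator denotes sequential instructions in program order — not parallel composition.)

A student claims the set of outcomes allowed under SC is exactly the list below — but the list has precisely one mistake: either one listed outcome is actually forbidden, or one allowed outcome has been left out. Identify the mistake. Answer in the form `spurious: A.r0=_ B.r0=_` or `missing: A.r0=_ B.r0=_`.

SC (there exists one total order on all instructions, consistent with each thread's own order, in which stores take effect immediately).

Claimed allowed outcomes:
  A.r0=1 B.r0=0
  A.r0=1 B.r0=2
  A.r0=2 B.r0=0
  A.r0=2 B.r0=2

outcome vector order: (A.r0,B.r0)
[SC] allowed = {<1 2>, <2 0>, <2 2>}
claimed∖SC = {<1 0>}

spurious: A.r0=1 B.r0=0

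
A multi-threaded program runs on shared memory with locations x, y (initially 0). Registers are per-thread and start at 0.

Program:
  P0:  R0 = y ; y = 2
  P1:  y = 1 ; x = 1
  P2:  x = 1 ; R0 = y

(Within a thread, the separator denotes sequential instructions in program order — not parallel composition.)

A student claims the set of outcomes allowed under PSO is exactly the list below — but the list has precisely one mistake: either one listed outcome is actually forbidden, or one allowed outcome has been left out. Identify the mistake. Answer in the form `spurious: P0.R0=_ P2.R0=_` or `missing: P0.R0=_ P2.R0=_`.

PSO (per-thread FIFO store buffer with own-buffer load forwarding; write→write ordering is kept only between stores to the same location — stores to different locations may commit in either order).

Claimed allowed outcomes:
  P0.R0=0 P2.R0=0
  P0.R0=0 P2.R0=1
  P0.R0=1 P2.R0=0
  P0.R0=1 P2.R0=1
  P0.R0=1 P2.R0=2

outcome vector order: (P0.R0,P2.R0)
PSO: 6 outcomes — {0/0; 0/1; 0/2; 1/0; 1/1; 1/2}
PSO∖claimed = {0/2}

missing: P0.R0=0 P2.R0=2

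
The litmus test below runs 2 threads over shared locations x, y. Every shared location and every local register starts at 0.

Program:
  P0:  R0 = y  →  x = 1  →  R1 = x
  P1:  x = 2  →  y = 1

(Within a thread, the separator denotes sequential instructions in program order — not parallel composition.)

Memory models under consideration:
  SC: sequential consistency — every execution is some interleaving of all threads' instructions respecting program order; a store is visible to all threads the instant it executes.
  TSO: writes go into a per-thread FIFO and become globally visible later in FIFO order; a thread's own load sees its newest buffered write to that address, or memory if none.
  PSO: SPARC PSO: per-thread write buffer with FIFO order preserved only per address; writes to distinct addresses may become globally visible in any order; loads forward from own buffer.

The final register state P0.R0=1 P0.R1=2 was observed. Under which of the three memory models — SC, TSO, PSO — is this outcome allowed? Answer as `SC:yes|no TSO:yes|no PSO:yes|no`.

SC:no TSO:no PSO:yes

outcome vector order: (P0.R0,P0.R1)
SC: 3 outcomes — {0/1, 0/2, 1/1}
TSO: 3 outcomes — {0/1, 0/2, 1/1}
PSO: 4 outcomes — {0/1, 0/2, 1/1, 1/2}
target 1/2 ∈ {PSO}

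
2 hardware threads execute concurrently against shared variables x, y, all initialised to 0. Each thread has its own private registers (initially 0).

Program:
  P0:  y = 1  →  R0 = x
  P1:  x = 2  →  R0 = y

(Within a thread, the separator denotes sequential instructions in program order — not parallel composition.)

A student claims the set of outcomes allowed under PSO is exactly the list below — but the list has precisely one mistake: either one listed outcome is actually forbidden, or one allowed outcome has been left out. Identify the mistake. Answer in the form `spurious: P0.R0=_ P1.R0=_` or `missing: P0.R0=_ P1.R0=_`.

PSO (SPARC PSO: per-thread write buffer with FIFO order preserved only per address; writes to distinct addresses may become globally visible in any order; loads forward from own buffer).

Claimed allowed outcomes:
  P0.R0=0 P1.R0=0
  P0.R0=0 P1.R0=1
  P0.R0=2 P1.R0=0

missing: P0.R0=2 P1.R0=1

outcome vector order: (P0.R0,P1.R0)
PSO: 4 outcomes — {00 01 20 21}
PSO∖claimed = {21}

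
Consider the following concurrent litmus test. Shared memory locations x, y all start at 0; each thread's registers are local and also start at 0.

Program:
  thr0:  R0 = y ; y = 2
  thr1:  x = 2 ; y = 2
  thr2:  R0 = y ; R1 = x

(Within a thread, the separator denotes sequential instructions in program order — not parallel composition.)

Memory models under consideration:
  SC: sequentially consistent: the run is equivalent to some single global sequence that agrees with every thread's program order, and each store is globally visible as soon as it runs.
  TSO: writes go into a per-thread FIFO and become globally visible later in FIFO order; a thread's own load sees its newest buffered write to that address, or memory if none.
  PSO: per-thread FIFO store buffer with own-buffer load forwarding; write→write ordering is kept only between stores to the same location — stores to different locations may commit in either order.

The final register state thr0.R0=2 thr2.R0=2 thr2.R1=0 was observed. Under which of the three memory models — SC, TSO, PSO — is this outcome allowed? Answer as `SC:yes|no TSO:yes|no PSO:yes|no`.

outcome vector order: (thr0.R0,thr2.R0,thr2.R1)
SC (7): <0 0 0>, <0 0 2>, <0 2 0>, <0 2 2>, <2 0 0>, <2 0 2>, <2 2 2>
TSO (7): <0 0 0>, <0 0 2>, <0 2 0>, <0 2 2>, <2 0 0>, <2 0 2>, <2 2 2>
PSO (8): <0 0 0>, <0 0 2>, <0 2 0>, <0 2 2>, <2 0 0>, <2 0 2>, <2 2 0>, <2 2 2>
target <2 2 0> ∈ {PSO}

SC:no TSO:no PSO:yes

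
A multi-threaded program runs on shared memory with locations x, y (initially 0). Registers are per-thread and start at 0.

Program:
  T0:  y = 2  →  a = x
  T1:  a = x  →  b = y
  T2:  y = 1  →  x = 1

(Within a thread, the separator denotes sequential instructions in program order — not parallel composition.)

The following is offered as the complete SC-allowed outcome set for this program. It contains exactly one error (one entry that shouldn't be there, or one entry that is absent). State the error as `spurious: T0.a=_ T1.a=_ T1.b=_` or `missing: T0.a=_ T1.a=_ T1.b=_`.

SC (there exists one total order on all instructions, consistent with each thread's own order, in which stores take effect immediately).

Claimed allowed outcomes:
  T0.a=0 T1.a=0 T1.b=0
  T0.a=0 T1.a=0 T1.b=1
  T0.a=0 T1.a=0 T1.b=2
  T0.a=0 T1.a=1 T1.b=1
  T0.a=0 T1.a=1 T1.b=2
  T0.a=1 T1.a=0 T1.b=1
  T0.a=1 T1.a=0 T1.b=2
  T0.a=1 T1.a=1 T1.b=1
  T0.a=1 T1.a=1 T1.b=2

missing: T0.a=1 T1.a=0 T1.b=0

outcome vector order: (T0.a,T1.a,T1.b)
under SC → 0/0/0 0/0/1 0/0/2 0/1/1 0/1/2 1/0/0 1/0/1 1/0/2 1/1/1 1/1/2
SC∖claimed = {1/0/0}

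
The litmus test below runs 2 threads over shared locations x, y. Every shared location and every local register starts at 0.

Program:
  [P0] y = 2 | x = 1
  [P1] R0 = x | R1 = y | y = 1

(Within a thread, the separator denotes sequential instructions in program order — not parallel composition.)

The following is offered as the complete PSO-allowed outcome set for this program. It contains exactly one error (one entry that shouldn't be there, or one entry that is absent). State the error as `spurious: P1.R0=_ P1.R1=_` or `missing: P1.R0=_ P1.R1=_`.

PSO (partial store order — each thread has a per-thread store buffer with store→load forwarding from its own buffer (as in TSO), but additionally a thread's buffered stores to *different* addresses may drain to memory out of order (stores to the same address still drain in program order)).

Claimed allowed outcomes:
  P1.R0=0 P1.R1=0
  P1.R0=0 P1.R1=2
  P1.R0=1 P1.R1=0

missing: P1.R0=1 P1.R1=2

outcome vector order: (P1.R0,P1.R1)
under PSO → 00 02 10 12
PSO∖claimed = {12}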